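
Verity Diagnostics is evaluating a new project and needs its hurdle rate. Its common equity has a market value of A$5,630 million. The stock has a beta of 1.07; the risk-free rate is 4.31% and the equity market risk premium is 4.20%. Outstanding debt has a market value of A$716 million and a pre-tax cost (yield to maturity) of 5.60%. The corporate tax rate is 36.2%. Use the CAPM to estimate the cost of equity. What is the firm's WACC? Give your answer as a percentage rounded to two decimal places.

8.21%

Cost of equity via CAPM: Re = 4.31% + 1.07 × 4.2% = 8.8040%.
Total capital V = 5630 + 716 = 6346.
Equity: weight = 5630/6346 = 0.8872; cost = 8.804%.
Debt: weight = 716/6346 = 0.1128; after-tax cost = 5.6% × (1 − 36.2%) = 3.5728%.
WACC = 0.8872 × 8.8040% + 0.1128 × 3.5728% = 8.2138%.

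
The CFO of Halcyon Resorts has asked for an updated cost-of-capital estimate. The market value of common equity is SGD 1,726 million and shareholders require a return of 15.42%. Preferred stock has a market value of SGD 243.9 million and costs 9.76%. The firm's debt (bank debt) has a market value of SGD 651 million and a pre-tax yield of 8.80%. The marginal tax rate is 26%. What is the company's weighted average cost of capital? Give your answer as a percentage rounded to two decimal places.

Total capital V = 1726 + 243.9 + 651 = 2620.9.
Equity: weight = 1726/2620.9 = 0.6586; cost = 15.42%.
Preferred: weight = 243.9/2620.9 = 0.0931; cost = 9.76%.
Bank debt: weight = 651/2620.9 = 0.2484; after-tax cost = 8.8% × (1 − 26%) = 6.5120%.
WACC = 0.6586 × 15.4200% + 0.0931 × 9.7600% + 0.2484 × 6.5120% = 12.6806%.

12.68%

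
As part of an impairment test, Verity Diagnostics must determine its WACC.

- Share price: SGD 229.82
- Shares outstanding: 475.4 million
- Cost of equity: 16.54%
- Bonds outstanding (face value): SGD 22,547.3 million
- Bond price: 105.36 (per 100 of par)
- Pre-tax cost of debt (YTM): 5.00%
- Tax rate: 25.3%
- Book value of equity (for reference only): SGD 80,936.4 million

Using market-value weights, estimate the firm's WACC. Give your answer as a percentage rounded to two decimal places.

Market value of equity E = 229.82 × 475.4m = 109256.428m. Market value of debt D = 22547.3m × 105.36/100 = 23755.83528m.
Total capital V = 109256.428 + 23755.83528 = 133012.26328.
Equity: weight = 109256.428/133012.26328 = 0.8214; cost = 16.54%.
Bonds outstanding: weight = 23755.83528/133012.26328 = 0.1786; after-tax cost = 5% × (1 − 25.3%) = 3.7350%.
WACC = 0.8214 × 16.5400% + 0.1786 × 3.7350% = 14.2530%.

14.25%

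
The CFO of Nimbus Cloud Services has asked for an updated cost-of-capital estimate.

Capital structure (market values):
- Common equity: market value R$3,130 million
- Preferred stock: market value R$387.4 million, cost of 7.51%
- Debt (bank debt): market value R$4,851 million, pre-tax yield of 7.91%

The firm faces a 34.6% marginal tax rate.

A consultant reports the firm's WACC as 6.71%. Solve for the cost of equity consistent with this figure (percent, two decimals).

8.99%

Total capital V = 3130 + 387.4 + 4851 = 8368.4.
Equity weight = 3130/8368.4 = 0.3740.
Preferred weight = 387.4/8368.4 = 0.0463.
Bank debt weight = 4851/8368.4 = 0.5797.
Debt contribution = 0.5797 × 7.91% × (1 − 34.6%) = 2.9988%.
Preferred contribution = 0.0463 × 7.51% = 0.3477%.
Required equity contribution = 6.71% − 3.3464% = 3.3636%.
Re = 3.3636% / 0.3740 = 8.9929%.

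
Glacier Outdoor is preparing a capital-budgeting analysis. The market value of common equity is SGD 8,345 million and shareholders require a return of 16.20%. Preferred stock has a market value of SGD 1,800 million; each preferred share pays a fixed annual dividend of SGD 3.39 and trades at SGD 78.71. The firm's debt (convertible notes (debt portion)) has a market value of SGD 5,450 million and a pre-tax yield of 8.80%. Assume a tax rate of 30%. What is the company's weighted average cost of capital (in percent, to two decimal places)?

11.32%

Cost of preferred: Rp = 3.39 / 78.71 = 4.3069%.
Total capital V = 8345 + 1800 + 5450 = 15595.
Equity: weight = 8345/15595 = 0.5351; cost = 16.2%.
Preferred: weight = 1800/15595 = 0.1154; cost = 4.3069%.
Convertible notes (debt portion): weight = 5450/15595 = 0.3495; after-tax cost = 8.8% × (1 − 30%) = 6.1600%.
WACC = 0.5351 × 16.2000% + 0.1154 × 4.3069% + 0.3495 × 6.1600% = 11.3186%.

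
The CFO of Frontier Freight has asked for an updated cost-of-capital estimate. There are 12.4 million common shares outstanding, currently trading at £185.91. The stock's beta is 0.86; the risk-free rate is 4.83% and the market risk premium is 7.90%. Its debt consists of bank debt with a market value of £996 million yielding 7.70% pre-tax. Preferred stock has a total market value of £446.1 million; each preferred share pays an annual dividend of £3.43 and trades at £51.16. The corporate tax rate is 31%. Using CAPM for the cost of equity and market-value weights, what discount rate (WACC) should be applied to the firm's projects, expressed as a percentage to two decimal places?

Cost of equity via CAPM: Re = 4.83% + 0.86 × 7.9% = 11.6240%.
Cost of preferred: Rp = 3.43 / 51.16 = 6.7045%.
Market value of equity E = 185.91 × 12.4m = 2305.284m.
Total capital V = 2305.284 + 446.1 + 996 = 3747.384.
Equity: weight = 2305.284/3747.384 = 0.6152; cost = 11.624%.
Preferred: weight = 446.1/3747.384 = 0.1190; cost = 6.7045%.
Bank debt: weight = 996/3747.384 = 0.2658; after-tax cost = 7.7% × (1 − 31%) = 5.3130%.
WACC = 0.6152 × 11.6240% + 0.1190 × 6.7045% + 0.2658 × 5.3130% = 9.3610%.

9.36%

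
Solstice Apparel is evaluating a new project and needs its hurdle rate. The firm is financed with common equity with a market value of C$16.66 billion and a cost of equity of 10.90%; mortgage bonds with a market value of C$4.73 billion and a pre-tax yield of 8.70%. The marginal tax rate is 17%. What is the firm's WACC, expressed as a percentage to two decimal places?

Total capital V = 16.66 + 4.73 = 21.39.
Equity: weight = 16.66/21.39 = 0.7789; cost = 10.9%.
Mortgage bonds: weight = 4.73/21.39 = 0.2211; after-tax cost = 8.7% × (1 − 17%) = 7.2210%.
WACC = 0.7789 × 10.9000% + 0.2211 × 7.2210% = 10.0865%.

10.09%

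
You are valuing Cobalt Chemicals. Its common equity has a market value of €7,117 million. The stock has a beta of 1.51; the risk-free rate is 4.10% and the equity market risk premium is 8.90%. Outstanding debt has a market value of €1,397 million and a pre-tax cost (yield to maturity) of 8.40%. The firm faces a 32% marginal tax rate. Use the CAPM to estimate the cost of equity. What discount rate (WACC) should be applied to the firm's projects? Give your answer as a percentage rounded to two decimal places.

15.60%

Cost of equity via CAPM: Re = 4.1% + 1.51 × 8.9% = 17.5390%.
Total capital V = 7117 + 1397 = 8514.
Equity: weight = 7117/8514 = 0.8359; cost = 17.539%.
Debt: weight = 1397/8514 = 0.1641; after-tax cost = 8.4% × (1 − 32%) = 5.7120%.
WACC = 0.8359 × 17.5390% + 0.1641 × 5.7120% = 15.5984%.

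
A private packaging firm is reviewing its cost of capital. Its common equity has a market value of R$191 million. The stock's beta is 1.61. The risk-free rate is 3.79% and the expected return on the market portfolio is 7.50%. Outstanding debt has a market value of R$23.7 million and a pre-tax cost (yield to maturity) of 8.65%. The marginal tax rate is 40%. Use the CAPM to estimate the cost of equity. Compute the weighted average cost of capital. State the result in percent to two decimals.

Market risk premium = 7.5% − 3.79% = 3.71%.
Cost of equity via CAPM: Re = 3.79% + 1.61 × 3.71% = 9.7631%.
Total capital V = 191 + 23.7 = 214.7.
Equity: weight = 191/214.7 = 0.8896; cost = 9.7631%.
Debt: weight = 23.7/214.7 = 0.1104; after-tax cost = 8.65% × (1 − 40%) = 5.1900%.
WACC = 0.8896 × 9.7631% + 0.1104 × 5.1900% = 9.2583%.

9.26%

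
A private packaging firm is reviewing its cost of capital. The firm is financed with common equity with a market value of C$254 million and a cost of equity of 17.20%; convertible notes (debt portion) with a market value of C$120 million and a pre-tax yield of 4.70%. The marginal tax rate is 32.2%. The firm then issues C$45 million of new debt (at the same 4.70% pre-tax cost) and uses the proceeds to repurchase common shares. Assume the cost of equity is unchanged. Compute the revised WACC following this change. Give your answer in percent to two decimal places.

After the change:
Total capital V = 209 + 165 = 374.
Equity: weight = 209/374 = 0.5588; cost = 17.2%.
Convertible notes (debt portion): weight = 165/374 = 0.4412; after-tax cost = 4.7% × (1 − 32.2%) = 3.1866%.
WACC = 0.5588 × 17.2000% + 0.4412 × 3.1866% = 11.0176%.

11.02%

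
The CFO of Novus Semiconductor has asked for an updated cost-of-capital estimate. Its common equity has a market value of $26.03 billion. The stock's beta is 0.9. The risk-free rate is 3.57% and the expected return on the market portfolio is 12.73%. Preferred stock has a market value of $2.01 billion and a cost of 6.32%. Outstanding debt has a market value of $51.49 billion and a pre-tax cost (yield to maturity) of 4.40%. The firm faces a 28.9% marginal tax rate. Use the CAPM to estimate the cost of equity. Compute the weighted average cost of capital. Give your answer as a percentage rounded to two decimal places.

6.05%

Market risk premium = 12.73% − 3.57% = 9.16%.
Cost of equity via CAPM: Re = 3.57% + 0.9 × 9.16% = 11.8140%.
Total capital V = 26.03 + 2.01 + 51.49 = 79.53.
Equity: weight = 26.03/79.53 = 0.3273; cost = 11.814%.
Preferred: weight = 2.01/79.53 = 0.0253; cost = 6.32%.
Debt: weight = 51.49/79.53 = 0.6474; after-tax cost = 4.4% × (1 − 28.9%) = 3.1284%.
WACC = 0.3273 × 11.8140% + 0.0253 × 6.3200% + 0.6474 × 3.1284% = 6.0518%.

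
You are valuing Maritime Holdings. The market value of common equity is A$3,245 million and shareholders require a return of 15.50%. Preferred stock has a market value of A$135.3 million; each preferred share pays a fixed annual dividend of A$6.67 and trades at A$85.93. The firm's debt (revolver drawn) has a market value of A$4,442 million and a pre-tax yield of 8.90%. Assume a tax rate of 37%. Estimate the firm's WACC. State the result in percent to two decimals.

9.75%

Cost of preferred: Rp = 6.67 / 85.93 = 7.7621%.
Total capital V = 3245 + 135.3 + 4442 = 7822.3.
Equity: weight = 3245/7822.3 = 0.4148; cost = 15.5%.
Preferred: weight = 135.3/7822.3 = 0.0173; cost = 7.7621%.
Revolver drawn: weight = 4442/7822.3 = 0.5679; after-tax cost = 8.9% × (1 − 37%) = 5.6070%.
WACC = 0.4148 × 15.5000% + 0.0173 × 7.7621% + 0.5679 × 5.6070% = 9.7483%.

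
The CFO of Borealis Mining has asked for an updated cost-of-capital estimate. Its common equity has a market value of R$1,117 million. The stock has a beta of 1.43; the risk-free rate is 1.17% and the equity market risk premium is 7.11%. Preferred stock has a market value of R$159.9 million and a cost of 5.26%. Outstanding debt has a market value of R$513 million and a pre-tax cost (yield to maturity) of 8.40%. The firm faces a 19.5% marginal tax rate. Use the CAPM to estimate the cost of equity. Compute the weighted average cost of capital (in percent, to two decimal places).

Cost of equity via CAPM: Re = 1.17% + 1.43 × 7.11% = 11.3373%.
Total capital V = 1117 + 159.9 + 513 = 1789.9.
Equity: weight = 1117/1789.9 = 0.6241; cost = 11.3373%.
Preferred: weight = 159.9/1789.9 = 0.0893; cost = 5.26%.
Debt: weight = 513/1789.9 = 0.2866; after-tax cost = 8.4% × (1 − 19.5%) = 6.7620%.
WACC = 0.6241 × 11.3373% + 0.0893 × 5.2600% + 0.2866 × 6.7620% = 9.4831%.

9.48%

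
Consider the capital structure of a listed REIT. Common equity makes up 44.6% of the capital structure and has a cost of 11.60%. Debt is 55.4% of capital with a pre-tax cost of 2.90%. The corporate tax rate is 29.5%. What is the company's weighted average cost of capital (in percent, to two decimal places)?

After-tax cost of debt = 2.9% × (1 − 29.5%) = 2.0445%.
WACC = 0.446 × 11.6000% + 0.554 × 2.0445% = 6.3063%.

6.31%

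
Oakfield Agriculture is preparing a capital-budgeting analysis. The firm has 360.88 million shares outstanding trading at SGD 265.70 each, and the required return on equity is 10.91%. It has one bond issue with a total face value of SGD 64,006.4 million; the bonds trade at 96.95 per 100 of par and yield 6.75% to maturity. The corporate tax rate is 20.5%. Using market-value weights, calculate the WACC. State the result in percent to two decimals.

8.73%

Market value of equity E = 265.7 × 360.88m = 95885.816m. Market value of debt D = 64006.4m × 96.95/100 = 62054.2048m.
Total capital V = 95885.816 + 62054.2048 = 157940.0208.
Equity: weight = 95885.816/157940.0208 = 0.6071; cost = 10.91%.
Bonds outstanding: weight = 62054.2048/157940.0208 = 0.3929; after-tax cost = 6.75% × (1 − 20.5%) = 5.3662%.
WACC = 0.6071 × 10.9100% + 0.3929 × 5.3662% = 8.7319%.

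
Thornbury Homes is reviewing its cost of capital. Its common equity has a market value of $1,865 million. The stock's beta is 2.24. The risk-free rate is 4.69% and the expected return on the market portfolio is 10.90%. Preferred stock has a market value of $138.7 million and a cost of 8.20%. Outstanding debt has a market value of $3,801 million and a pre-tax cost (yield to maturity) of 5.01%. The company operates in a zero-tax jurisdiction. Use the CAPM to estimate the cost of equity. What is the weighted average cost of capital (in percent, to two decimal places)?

9.45%

Market risk premium = 10.9% − 4.69% = 6.21%.
Cost of equity via CAPM: Re = 4.69% + 2.24 × 6.21% = 18.6004%.
Total capital V = 1865 + 138.7 + 3801 = 5804.7.
Equity: weight = 1865/5804.7 = 0.3213; cost = 18.6004%.
Preferred: weight = 138.7/5804.7 = 0.0239; cost = 8.2%.
Debt: weight = 3801/5804.7 = 0.6548; after-tax cost = 5.01% × (1 − 0%) = 5.0100%.
WACC = 0.3213 × 18.6004% + 0.0239 × 8.2000% + 0.6548 × 5.0100% = 9.4527%.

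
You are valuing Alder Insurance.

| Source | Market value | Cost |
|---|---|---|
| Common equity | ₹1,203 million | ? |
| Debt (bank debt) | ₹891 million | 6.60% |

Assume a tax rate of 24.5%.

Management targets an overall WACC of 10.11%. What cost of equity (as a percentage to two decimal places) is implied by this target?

Total capital V = 1203 + 891 = 2094.
Equity weight = 1203/2094 = 0.5745.
Bank debt weight = 891/2094 = 0.4255.
Debt contribution = 0.4255 × 6.6% × (1 − 24.5%) = 2.1203%.
Required equity contribution = 10.11% − 2.1203% = 7.9897%.
Re = 7.9897% / 0.5745 = 13.9073%.

13.91%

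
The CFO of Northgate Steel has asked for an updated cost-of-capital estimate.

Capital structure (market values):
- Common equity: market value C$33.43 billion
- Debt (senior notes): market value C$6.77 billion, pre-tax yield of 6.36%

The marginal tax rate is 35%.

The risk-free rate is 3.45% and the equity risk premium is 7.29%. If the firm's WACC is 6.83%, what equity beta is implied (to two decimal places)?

0.54

Total capital V = 33.43 + 6.77 = 40.2.
Equity weight = 33.43/40.2 = 0.8316.
Senior notes weight = 6.77/40.2 = 0.1684.
Debt contribution = 0.1684 × 6.36% × (1 − 35%) = 0.6962%.
Required equity contribution = 6.83% − 0.6962% = 6.1338%  ⇒  Re = 7.3760%.
CAPM: 7.3760% = 3.45% + β × 7.29%  ⇒  β = 0.5385.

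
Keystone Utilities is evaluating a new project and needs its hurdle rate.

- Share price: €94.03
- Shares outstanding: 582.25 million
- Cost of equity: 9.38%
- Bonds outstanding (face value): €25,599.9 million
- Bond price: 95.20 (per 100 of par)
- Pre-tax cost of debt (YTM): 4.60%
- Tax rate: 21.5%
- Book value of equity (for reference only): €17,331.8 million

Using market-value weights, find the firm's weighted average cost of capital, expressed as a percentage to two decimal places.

7.60%

Market value of equity E = 94.03 × 582.25m = 54748.9675m. Market value of debt D = 25599.9m × 95.2/100 = 24371.1048m.
Total capital V = 54748.9675 + 24371.1048 = 79120.0723.
Equity: weight = 54748.9675/79120.0723 = 0.6920; cost = 9.38%.
Bonds outstanding: weight = 24371.1048/79120.0723 = 0.3080; after-tax cost = 4.6% × (1 − 21.5%) = 3.6110%.
WACC = 0.6920 × 9.3800% + 0.3080 × 3.6110% = 7.6030%.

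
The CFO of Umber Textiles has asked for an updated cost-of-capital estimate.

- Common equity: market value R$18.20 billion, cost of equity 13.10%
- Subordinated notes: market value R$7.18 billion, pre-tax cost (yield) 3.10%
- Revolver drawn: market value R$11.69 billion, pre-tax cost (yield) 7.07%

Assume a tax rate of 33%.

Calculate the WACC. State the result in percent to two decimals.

Total capital V = 18.2 + 7.18 + 11.69 = 37.07.
Equity: weight = 18.2/37.07 = 0.4910; cost = 13.1%.
Subordinated notes: weight = 7.18/37.07 = 0.1937; after-tax cost = 3.1% × (1 − 33%) = 2.0770%.
Revolver drawn: weight = 11.69/37.07 = 0.3153; after-tax cost = 7.07% × (1 − 33%) = 4.7369%.
WACC = 0.4910 × 13.1000% + 0.1937 × 2.0770% + 0.3153 × 4.7369% = 8.3277%.

8.33%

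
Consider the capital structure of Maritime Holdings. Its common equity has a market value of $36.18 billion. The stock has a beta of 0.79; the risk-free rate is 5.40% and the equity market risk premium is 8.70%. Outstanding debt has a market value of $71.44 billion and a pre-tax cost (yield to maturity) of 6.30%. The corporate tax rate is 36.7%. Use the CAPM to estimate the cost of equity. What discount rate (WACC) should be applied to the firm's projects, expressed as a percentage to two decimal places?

Cost of equity via CAPM: Re = 5.4% + 0.79 × 8.7% = 12.2730%.
Total capital V = 36.18 + 71.44 = 107.62.
Equity: weight = 36.18/107.62 = 0.3362; cost = 12.273%.
Debt: weight = 71.44/107.62 = 0.6638; after-tax cost = 6.3% × (1 − 36.7%) = 3.9879%.
WACC = 0.3362 × 12.2730% + 0.6638 × 3.9879% = 6.7732%.

6.77%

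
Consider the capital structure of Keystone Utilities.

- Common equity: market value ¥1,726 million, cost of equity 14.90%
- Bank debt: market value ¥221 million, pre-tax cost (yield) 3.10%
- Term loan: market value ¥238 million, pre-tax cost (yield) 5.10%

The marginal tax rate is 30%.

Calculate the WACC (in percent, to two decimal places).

Total capital V = 1726 + 221 + 238 = 2185.
Equity: weight = 1726/2185 = 0.7899; cost = 14.9%.
Bank debt: weight = 221/2185 = 0.1011; after-tax cost = 3.1% × (1 − 30%) = 2.1700%.
Term loan: weight = 238/2185 = 0.1089; after-tax cost = 5.1% × (1 − 30%) = 3.5700%.
WACC = 0.7899 × 14.9000% + 0.1011 × 2.1700% + 0.1089 × 3.5700% = 12.3783%.

12.38%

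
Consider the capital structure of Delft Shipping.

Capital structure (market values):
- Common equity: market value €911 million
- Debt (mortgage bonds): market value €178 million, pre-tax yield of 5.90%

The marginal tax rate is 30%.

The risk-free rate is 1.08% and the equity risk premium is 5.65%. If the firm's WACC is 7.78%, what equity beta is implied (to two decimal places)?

Total capital V = 911 + 178 = 1089.
Equity weight = 911/1089 = 0.8365.
Mortgage bonds weight = 178/1089 = 0.1635.
Debt contribution = 0.1635 × 5.9% × (1 − 30%) = 0.6751%.
Required equity contribution = 7.78% − 0.6751% = 7.1049%  ⇒  Re = 8.4932%.
CAPM: 8.4932% = 1.08% + β × 5.65%  ⇒  β = 1.3121.

1.31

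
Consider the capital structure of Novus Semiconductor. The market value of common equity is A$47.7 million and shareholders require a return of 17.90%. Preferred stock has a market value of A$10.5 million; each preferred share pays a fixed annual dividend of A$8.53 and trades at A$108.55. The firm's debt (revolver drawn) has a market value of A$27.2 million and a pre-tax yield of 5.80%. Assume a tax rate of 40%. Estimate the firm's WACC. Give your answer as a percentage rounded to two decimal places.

12.07%

Cost of preferred: Rp = 8.53 / 108.55 = 7.8581%.
Total capital V = 47.7 + 10.5 + 27.2 = 85.4.
Equity: weight = 47.7/85.4 = 0.5585; cost = 17.9%.
Preferred: weight = 10.5/85.4 = 0.1230; cost = 7.8581%.
Revolver drawn: weight = 27.2/85.4 = 0.3185; after-tax cost = 5.8% × (1 − 40%) = 3.4800%.
WACC = 0.5585 × 17.9000% + 0.1230 × 7.8581% + 0.3185 × 3.4800% = 12.0726%.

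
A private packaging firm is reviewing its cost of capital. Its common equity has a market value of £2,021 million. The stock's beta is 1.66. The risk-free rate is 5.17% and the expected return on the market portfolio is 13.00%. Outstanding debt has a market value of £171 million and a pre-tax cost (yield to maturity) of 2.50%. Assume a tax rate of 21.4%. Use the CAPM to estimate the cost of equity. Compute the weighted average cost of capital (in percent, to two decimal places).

Market risk premium = 13.0% − 5.17% = 7.83%.
Cost of equity via CAPM: Re = 5.17% + 1.66 × 7.83% = 18.1678%.
Total capital V = 2021 + 171 = 2192.
Equity: weight = 2021/2192 = 0.9220; cost = 18.1678%.
Debt: weight = 171/2192 = 0.0780; after-tax cost = 2.5% × (1 − 21.4%) = 1.9650%.
WACC = 0.9220 × 18.1678% + 0.0780 × 1.9650% = 16.9038%.

16.90%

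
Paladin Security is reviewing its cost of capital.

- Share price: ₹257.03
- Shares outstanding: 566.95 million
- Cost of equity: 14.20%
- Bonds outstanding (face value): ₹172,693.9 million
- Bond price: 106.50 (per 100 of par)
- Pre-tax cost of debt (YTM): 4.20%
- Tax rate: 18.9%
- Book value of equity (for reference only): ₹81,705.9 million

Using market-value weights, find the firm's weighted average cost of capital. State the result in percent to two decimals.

8.18%

Market value of equity E = 257.03 × 566.95m = 145723.1585m. Market value of debt D = 172693.9m × 106.5/100 = 183919.0035m.
Total capital V = 145723.1585 + 183919.0035 = 329642.162.
Equity: weight = 145723.1585/329642.162 = 0.4421; cost = 14.2%.
Bonds outstanding: weight = 183919.0035/329642.162 = 0.5579; after-tax cost = 4.2% × (1 − 18.9%) = 3.4062%.
WACC = 0.4421 × 14.2000% + 0.5579 × 3.4062% = 8.1778%.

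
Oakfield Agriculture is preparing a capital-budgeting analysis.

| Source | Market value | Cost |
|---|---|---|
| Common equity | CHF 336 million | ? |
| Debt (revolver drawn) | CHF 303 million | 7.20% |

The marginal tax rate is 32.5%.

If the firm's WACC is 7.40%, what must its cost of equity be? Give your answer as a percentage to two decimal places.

9.69%

Total capital V = 336 + 303 = 639.
Equity weight = 336/639 = 0.5258.
Revolver drawn weight = 303/639 = 0.4742.
Debt contribution = 0.4742 × 7.2% × (1 − 32.5%) = 2.3045%.
Required equity contribution = 7.4% − 2.3045% = 5.0955%.
Re = 5.0955% / 0.5258 = 9.6905%.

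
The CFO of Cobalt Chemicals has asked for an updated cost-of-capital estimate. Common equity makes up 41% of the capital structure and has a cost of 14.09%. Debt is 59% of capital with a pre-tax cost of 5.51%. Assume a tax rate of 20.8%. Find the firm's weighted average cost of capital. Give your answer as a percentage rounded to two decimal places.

8.35%

After-tax cost of debt = 5.51% × (1 − 20.8%) = 4.3639%.
WACC = 0.410 × 14.0900% + 0.590 × 4.3639% = 8.3516%.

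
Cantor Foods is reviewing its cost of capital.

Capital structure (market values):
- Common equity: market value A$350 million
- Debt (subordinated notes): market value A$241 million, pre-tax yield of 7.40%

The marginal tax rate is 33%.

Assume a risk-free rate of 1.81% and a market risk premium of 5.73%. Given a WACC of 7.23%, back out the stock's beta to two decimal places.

Total capital V = 350 + 241 = 591.
Equity weight = 350/591 = 0.5922.
Subordinated notes weight = 241/591 = 0.4078.
Debt contribution = 0.4078 × 7.4% × (1 − 33%) = 2.0218%.
Required equity contribution = 7.23% − 2.0218% = 5.2082%  ⇒  Re = 8.7944%.
CAPM: 8.7944% = 1.81% + β × 5.73%  ⇒  β = 1.2189.

1.22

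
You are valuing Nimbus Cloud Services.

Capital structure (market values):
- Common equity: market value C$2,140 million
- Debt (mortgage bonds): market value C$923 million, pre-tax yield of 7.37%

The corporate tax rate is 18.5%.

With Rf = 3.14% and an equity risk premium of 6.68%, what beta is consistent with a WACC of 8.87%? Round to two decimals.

1.04

Total capital V = 2140 + 923 = 3063.
Equity weight = 2140/3063 = 0.6987.
Mortgage bonds weight = 923/3063 = 0.3013.
Debt contribution = 0.3013 × 7.37% × (1 − 18.5%) = 1.8100%.
Required equity contribution = 8.87% − 1.8100% = 7.0600%  ⇒  Re = 10.1050%.
CAPM: 10.1050% = 3.14% + β × 6.68%  ⇒  β = 1.0427.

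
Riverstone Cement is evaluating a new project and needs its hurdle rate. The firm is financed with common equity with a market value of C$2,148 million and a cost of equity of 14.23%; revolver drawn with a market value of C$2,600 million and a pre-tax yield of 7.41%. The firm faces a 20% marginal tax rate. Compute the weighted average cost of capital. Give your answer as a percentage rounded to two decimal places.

9.68%

Total capital V = 2148 + 2600 = 4748.
Equity: weight = 2148/4748 = 0.4524; cost = 14.23%.
Revolver drawn: weight = 2600/4748 = 0.5476; after-tax cost = 7.41% × (1 − 20%) = 5.9280%.
WACC = 0.4524 × 14.2300% + 0.5476 × 5.9280% = 9.6838%.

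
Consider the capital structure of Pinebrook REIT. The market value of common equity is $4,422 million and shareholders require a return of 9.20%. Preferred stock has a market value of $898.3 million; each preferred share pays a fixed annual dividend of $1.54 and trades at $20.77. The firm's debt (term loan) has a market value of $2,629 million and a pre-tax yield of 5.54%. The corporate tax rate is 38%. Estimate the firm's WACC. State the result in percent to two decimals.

Cost of preferred: Rp = 1.54 / 20.77 = 7.4145%.
Total capital V = 4422 + 898.3 + 2629 = 7949.3.
Equity: weight = 4422/7949.3 = 0.5563; cost = 9.2%.
Preferred: weight = 898.3/7949.3 = 0.1130; cost = 7.4145%.
Term loan: weight = 2629/7949.3 = 0.3307; after-tax cost = 5.54% × (1 − 38%) = 3.4348%.
WACC = 0.5563 × 9.2000% + 0.1130 × 7.4145% + 0.3307 × 3.4348% = 7.0916%.

7.09%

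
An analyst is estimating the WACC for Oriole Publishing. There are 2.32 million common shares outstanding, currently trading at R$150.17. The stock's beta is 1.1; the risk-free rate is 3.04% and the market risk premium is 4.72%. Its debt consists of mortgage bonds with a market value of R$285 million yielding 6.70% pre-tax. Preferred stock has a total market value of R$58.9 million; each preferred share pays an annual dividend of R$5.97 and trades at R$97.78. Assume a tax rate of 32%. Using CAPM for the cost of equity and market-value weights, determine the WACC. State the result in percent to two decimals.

Cost of equity via CAPM: Re = 3.04% + 1.1 × 4.72% = 8.2320%.
Cost of preferred: Rp = 5.97 / 97.78 = 6.1055%.
Market value of equity E = 150.17 × 2.32m = 348.3944m.
Total capital V = 348.3944 + 58.9 + 285 = 692.2944.
Equity: weight = 348.3944/692.2944 = 0.5032; cost = 8.232%.
Preferred: weight = 58.9/692.2944 = 0.0851; cost = 6.1055%.
Mortgage bonds: weight = 285/692.2944 = 0.4117; after-tax cost = 6.7% × (1 − 32%) = 4.5560%.
WACC = 0.5032 × 8.2320% + 0.0851 × 6.1055% + 0.4117 × 4.5560% = 6.5378%.

6.54%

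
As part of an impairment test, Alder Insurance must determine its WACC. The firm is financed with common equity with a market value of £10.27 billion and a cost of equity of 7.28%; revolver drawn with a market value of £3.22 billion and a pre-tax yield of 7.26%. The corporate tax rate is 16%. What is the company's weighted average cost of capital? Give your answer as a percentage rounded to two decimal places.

7.00%

Total capital V = 10.27 + 3.22 = 13.49.
Equity: weight = 10.27/13.49 = 0.7613; cost = 7.28%.
Revolver drawn: weight = 3.22/13.49 = 0.2387; after-tax cost = 7.26% × (1 − 16%) = 6.0984%.
WACC = 0.7613 × 7.2800% + 0.2387 × 6.0984% = 6.9980%.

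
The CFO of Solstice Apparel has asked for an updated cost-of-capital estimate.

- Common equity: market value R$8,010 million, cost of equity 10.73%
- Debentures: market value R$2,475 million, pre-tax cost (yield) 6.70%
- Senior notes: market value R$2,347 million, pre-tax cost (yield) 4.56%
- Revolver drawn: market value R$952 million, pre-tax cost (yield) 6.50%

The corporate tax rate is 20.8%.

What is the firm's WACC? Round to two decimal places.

8.16%

Total capital V = 8010 + 2475 + 2347 + 952 = 13784.
Equity: weight = 8010/13784 = 0.5811; cost = 10.73%.
Debentures: weight = 2475/13784 = 0.1796; after-tax cost = 6.7% × (1 − 20.8%) = 5.3064%.
Senior notes: weight = 2347/13784 = 0.1703; after-tax cost = 4.56% × (1 − 20.8%) = 3.6115%.
Revolver drawn: weight = 952/13784 = 0.0691; after-tax cost = 6.5% × (1 − 20.8%) = 5.1480%.
WACC = 0.5811 × 10.7300% + 0.1796 × 5.3064% + 0.1703 × 3.6115% + 0.0691 × 5.1480% = 8.1586%.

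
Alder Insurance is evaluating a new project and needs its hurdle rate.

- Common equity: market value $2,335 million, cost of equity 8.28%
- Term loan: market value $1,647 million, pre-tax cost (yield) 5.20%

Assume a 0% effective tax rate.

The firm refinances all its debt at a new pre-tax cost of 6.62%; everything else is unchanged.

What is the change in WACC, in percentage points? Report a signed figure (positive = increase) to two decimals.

+0.59 pp

Current WACC:
Total capital V = 2335 + 1647 = 3982.
Equity: weight = 2335/3982 = 0.5864; cost = 8.28%.
Term loan: weight = 1647/3982 = 0.4136; after-tax cost = 5.2% × (1 − 0%) = 5.2000%.
WACC = 0.5864 × 8.2800% + 0.4136 × 5.2000% = 7.0061%.
After the change:
Total capital V = 2335 + 1647 = 3982.
Equity: weight = 2335/3982 = 0.5864; cost = 8.28%.
Term loan: weight = 1647/3982 = 0.4136; after-tax cost = 6.62% × (1 − 0%) = 6.6200%.
WACC = 0.5864 × 8.2800% + 0.4136 × 6.6200% = 7.5934%.
Change in WACC = 7.5934% − 7.0061% = 0.5873 pp.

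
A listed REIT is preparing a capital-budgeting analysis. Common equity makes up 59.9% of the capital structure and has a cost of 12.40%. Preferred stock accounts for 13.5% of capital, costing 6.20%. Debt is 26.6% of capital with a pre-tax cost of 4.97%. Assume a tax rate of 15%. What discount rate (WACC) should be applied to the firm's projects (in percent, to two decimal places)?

After-tax cost of debt = 4.97% × (1 − 15%) = 4.2245%.
WACC = 0.599 × 12.4000% + 0.135 × 6.2000% + 0.266 × 4.2245% = 9.3883%.

9.39%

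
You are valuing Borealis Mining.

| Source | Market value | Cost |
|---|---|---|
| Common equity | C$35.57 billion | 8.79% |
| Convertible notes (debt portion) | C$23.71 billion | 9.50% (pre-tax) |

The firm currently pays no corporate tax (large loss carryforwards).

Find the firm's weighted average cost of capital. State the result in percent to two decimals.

Total capital V = 35.57 + 23.71 = 59.28.
Equity: weight = 35.57/59.28 = 0.6000; cost = 8.79%.
Convertible notes (debt portion): weight = 23.71/59.28 = 0.4000; after-tax cost = 9.5% × (1 − 0%) = 9.5000%.
WACC = 0.6000 × 8.7900% + 0.4000 × 9.5000% = 9.0740%.

9.07%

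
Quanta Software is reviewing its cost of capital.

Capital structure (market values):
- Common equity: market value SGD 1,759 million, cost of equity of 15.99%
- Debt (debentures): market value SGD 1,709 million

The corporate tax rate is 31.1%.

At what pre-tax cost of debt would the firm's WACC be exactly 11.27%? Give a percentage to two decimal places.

Total capital V = 1759 + 1709 = 3468.
Equity weight = 1759/3468 = 0.5072.
Debentures weight = 1709/3468 = 0.4928.
Equity contribution = 0.5072 × 15.99% = 8.1103%.
Remaining for debt = 11.27% − 8.1103% = 3.1597%.
Rd × (1 − 31.1%) × 0.4928 = 3.1597%  ⇒  Rd = 9.3061%.

9.31%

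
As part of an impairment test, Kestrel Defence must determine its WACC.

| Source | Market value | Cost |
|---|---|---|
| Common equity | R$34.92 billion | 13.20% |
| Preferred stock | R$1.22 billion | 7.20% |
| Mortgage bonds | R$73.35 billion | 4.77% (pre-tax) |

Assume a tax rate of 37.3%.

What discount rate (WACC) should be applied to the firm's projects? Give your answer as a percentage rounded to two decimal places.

Total capital V = 34.92 + 1.22 + 73.35 = 109.49.
Equity: weight = 34.92/109.49 = 0.3189; cost = 13.2%.
Preferred: weight = 1.22/109.49 = 0.0111; cost = 7.2%.
Mortgage bonds: weight = 73.35/109.49 = 0.6699; after-tax cost = 4.77% × (1 − 37.3%) = 2.9908%.
WACC = 0.3189 × 13.2000% + 0.0111 × 7.2000% + 0.6699 × 2.9908% = 6.2937%.

6.29%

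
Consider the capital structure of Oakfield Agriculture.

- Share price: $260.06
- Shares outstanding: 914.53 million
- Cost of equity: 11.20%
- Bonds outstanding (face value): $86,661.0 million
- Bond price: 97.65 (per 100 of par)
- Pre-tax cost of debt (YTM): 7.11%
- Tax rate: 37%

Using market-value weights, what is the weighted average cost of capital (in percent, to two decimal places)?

Market value of equity E = 260.06 × 914.53m = 237832.6718m. Market value of debt D = 86661m × 97.65/100 = 84624.4665m.
Total capital V = 237832.6718 + 84624.4665 = 322457.1383.
Equity: weight = 237832.6718/322457.1383 = 0.7376; cost = 11.2%.
Bonds outstanding: weight = 84624.4665/322457.1383 = 0.2624; after-tax cost = 7.11% × (1 − 37%) = 4.4793%.
WACC = 0.7376 × 11.2000% + 0.2624 × 4.4793% = 9.4362%.

9.44%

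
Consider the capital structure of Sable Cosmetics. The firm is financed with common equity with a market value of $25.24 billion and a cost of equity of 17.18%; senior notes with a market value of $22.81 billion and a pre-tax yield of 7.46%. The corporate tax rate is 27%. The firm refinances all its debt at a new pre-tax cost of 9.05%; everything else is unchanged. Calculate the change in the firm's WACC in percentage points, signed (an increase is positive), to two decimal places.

+0.55 pp

Current WACC:
Total capital V = 25.24 + 22.81 = 48.05.
Equity: weight = 25.24/48.05 = 0.5253; cost = 17.18%.
Senior notes: weight = 22.81/48.05 = 0.4747; after-tax cost = 7.46% × (1 − 27%) = 5.4458%.
WACC = 0.5253 × 17.1800% + 0.4747 × 5.4458% = 11.6096%.
After the change:
Total capital V = 25.24 + 22.81 = 48.05.
Equity: weight = 25.24/48.05 = 0.5253; cost = 17.18%.
Senior notes: weight = 22.81/48.05 = 0.4747; after-tax cost = 9.05% × (1 − 27%) = 6.6065%.
WACC = 0.5253 × 17.1800% + 0.4747 × 6.6065% = 12.1606%.
Change in WACC = 12.1606% − 11.6096% = 0.5510 pp.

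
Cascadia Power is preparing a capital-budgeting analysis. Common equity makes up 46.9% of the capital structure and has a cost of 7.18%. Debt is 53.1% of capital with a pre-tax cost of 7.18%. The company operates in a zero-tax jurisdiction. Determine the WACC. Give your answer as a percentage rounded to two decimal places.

7.18%

After-tax cost of debt = 7.18% × (1 − 0%) = 7.1800%.
WACC = 0.469 × 7.1800% + 0.531 × 7.1800% = 7.1800%.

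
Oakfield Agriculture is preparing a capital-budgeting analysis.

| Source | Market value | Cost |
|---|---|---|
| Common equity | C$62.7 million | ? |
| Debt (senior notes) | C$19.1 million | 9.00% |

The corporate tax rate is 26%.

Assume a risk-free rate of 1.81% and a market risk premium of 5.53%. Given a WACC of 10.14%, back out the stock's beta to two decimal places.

1.70

Total capital V = 62.7 + 19.1 = 81.8.
Equity weight = 62.7/81.8 = 0.7665.
Senior notes weight = 19.1/81.8 = 0.2335.
Debt contribution = 0.2335 × 9% × (1 − 26%) = 1.5551%.
Required equity contribution = 10.14% − 1.5551% = 8.5849%  ⇒  Re = 11.2001%.
CAPM: 11.2001% = 1.81% + β × 5.53%  ⇒  β = 1.6980.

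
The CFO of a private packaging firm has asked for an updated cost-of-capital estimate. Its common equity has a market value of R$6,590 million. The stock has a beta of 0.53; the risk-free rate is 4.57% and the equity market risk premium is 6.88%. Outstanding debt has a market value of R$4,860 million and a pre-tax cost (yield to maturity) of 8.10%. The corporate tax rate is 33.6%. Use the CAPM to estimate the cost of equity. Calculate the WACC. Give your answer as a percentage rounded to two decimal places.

7.01%

Cost of equity via CAPM: Re = 4.57% + 0.53 × 6.88% = 8.2164%.
Total capital V = 6590 + 4860 = 11450.
Equity: weight = 6590/11450 = 0.5755; cost = 8.2164%.
Debt: weight = 4860/11450 = 0.4245; after-tax cost = 8.1% × (1 − 33.6%) = 5.3784%.
WACC = 0.5755 × 8.2164% + 0.4245 × 5.3784% = 7.0118%.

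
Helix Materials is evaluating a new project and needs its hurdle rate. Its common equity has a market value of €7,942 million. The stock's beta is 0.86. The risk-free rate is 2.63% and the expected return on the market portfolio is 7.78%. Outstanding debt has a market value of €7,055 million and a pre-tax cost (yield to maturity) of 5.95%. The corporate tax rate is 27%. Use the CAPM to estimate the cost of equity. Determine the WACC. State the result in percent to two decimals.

Market risk premium = 7.78% − 2.63% = 5.15%.
Cost of equity via CAPM: Re = 2.63% + 0.86 × 5.15% = 7.0590%.
Total capital V = 7942 + 7055 = 14997.
Equity: weight = 7942/14997 = 0.5296; cost = 7.059%.
Debt: weight = 7055/14997 = 0.4704; after-tax cost = 5.95% × (1 − 27%) = 4.3435%.
WACC = 0.5296 × 7.0590% + 0.4704 × 4.3435% = 5.7816%.

5.78%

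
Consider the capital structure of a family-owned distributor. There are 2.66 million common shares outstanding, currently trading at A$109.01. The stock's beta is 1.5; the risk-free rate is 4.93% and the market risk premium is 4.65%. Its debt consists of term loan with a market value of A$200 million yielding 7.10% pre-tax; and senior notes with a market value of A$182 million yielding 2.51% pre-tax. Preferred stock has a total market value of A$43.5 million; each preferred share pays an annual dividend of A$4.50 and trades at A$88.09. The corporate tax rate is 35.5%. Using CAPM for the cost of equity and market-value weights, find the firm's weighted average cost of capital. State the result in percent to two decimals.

Cost of equity via CAPM: Re = 4.93% + 1.5 × 4.65% = 11.9050%.
Cost of preferred: Rp = 4.5 / 88.09 = 5.1084%.
Market value of equity E = 109.01 × 2.66m = 289.9666m.
Total capital V = 289.9666 + 43.5 + 200 + 182 = 715.4666.
Equity: weight = 289.9666/715.4666 = 0.4053; cost = 11.905%.
Preferred: weight = 43.5/715.4666 = 0.0608; cost = 5.1084%.
Term loan: weight = 200/715.4666 = 0.2795; after-tax cost = 7.1% × (1 − 35.5%) = 4.5795%.
Senior notes: weight = 182/715.4666 = 0.2544; after-tax cost = 2.51% × (1 − 35.5%) = 1.6189%.
WACC = 0.4053 × 11.9050% + 0.0608 × 5.1084% + 0.2795 × 4.5795% + 0.2544 × 1.6189% = 6.8275%.

6.83%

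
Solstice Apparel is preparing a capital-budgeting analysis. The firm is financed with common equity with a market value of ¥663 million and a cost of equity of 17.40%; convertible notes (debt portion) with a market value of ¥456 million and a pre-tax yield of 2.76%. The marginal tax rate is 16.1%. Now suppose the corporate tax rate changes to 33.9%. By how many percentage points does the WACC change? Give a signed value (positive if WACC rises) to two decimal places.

-0.20 pp

Current WACC:
Total capital V = 663 + 456 = 1119.
Equity: weight = 663/1119 = 0.5925; cost = 17.4%.
Convertible notes (debt portion): weight = 456/1119 = 0.4075; after-tax cost = 2.76% × (1 − 16.1%) = 2.3156%.
WACC = 0.5925 × 17.4000% + 0.4075 × 2.3156% = 11.2530%.
After the change:
Total capital V = 663 + 456 = 1119.
Equity: weight = 663/1119 = 0.5925; cost = 17.4%.
Convertible notes (debt portion): weight = 456/1119 = 0.4075; after-tax cost = 2.76% × (1 − 33.9%) = 1.8244%.
WACC = 0.5925 × 17.4000% + 0.4075 × 1.8244% = 11.0528%.
Change in WACC = 11.0528% − 11.2530% = -0.2002 pp.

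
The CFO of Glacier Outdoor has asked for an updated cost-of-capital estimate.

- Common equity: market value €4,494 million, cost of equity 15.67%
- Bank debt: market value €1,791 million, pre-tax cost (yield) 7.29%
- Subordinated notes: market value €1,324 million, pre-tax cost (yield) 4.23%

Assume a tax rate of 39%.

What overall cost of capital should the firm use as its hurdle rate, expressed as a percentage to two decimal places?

Total capital V = 4494 + 1791 + 1324 = 7609.
Equity: weight = 4494/7609 = 0.5906; cost = 15.67%.
Bank debt: weight = 1791/7609 = 0.2354; after-tax cost = 7.29% × (1 − 39%) = 4.4469%.
Subordinated notes: weight = 1324/7609 = 0.1740; after-tax cost = 4.23% × (1 − 39%) = 2.5803%.
WACC = 0.5906 × 15.6700% + 0.2354 × 4.4469% + 0.1740 × 2.5803% = 10.7506%.

10.75%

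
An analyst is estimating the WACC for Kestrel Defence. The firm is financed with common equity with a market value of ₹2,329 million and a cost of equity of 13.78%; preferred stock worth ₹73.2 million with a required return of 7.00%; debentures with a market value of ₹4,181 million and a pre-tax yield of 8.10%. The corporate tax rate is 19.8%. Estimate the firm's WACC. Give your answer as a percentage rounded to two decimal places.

9.08%

Total capital V = 2329 + 73.2 + 4181 = 6583.2.
Equity: weight = 2329/6583.2 = 0.3538; cost = 13.78%.
Preferred: weight = 73.2/6583.2 = 0.0111; cost = 7%.
Debentures: weight = 4181/6583.2 = 0.6351; after-tax cost = 8.1% × (1 − 19.8%) = 6.4962%.
WACC = 0.3538 × 13.7800% + 0.0111 × 7.0000% + 0.6351 × 6.4962% = 9.0787%.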